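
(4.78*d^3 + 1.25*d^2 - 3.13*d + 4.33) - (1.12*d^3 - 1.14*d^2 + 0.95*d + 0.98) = 3.66*d^3 + 2.39*d^2 - 4.08*d + 3.35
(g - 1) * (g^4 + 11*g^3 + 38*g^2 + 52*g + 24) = g^5 + 10*g^4 + 27*g^3 + 14*g^2 - 28*g - 24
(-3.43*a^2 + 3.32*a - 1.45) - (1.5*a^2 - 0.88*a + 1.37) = -4.93*a^2 + 4.2*a - 2.82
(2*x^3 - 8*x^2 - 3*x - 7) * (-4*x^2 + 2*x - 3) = -8*x^5 + 36*x^4 - 10*x^3 + 46*x^2 - 5*x + 21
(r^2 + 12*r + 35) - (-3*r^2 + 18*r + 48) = 4*r^2 - 6*r - 13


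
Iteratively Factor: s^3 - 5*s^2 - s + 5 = (s - 1)*(s^2 - 4*s - 5) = (s - 5)*(s - 1)*(s + 1)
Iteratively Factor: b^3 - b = (b + 1)*(b^2 - b) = b*(b + 1)*(b - 1)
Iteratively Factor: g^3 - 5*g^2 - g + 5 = (g - 1)*(g^2 - 4*g - 5) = (g - 1)*(g + 1)*(g - 5)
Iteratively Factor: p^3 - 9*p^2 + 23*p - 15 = (p - 1)*(p^2 - 8*p + 15) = (p - 5)*(p - 1)*(p - 3)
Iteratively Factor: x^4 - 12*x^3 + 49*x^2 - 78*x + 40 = (x - 2)*(x^3 - 10*x^2 + 29*x - 20) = (x - 5)*(x - 2)*(x^2 - 5*x + 4) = (x - 5)*(x - 4)*(x - 2)*(x - 1)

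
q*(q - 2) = q^2 - 2*q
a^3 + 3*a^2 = a^2*(a + 3)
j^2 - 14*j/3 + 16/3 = (j - 8/3)*(j - 2)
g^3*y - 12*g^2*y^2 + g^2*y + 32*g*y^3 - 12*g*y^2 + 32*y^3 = (g - 8*y)*(g - 4*y)*(g*y + y)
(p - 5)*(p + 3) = p^2 - 2*p - 15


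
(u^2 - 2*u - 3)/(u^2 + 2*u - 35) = (u^2 - 2*u - 3)/(u^2 + 2*u - 35)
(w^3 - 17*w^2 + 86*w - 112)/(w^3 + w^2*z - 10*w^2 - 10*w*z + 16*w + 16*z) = (w - 7)/(w + z)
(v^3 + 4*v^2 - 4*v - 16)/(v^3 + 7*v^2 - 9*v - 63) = (v^3 + 4*v^2 - 4*v - 16)/(v^3 + 7*v^2 - 9*v - 63)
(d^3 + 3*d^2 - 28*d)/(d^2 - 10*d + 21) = d*(d^2 + 3*d - 28)/(d^2 - 10*d + 21)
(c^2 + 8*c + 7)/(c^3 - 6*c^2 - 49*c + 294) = (c + 1)/(c^2 - 13*c + 42)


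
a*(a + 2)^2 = a^3 + 4*a^2 + 4*a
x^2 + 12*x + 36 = (x + 6)^2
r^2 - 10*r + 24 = (r - 6)*(r - 4)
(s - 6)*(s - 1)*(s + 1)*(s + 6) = s^4 - 37*s^2 + 36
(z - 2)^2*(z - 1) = z^3 - 5*z^2 + 8*z - 4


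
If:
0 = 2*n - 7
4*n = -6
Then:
No Solution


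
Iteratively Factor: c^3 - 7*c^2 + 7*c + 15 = (c - 5)*(c^2 - 2*c - 3) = (c - 5)*(c - 3)*(c + 1)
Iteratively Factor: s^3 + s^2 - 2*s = (s - 1)*(s^2 + 2*s) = (s - 1)*(s + 2)*(s)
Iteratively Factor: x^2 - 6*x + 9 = (x - 3)*(x - 3)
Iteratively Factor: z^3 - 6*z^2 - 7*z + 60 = (z - 5)*(z^2 - z - 12) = (z - 5)*(z - 4)*(z + 3)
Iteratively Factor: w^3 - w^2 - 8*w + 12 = (w + 3)*(w^2 - 4*w + 4) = (w - 2)*(w + 3)*(w - 2)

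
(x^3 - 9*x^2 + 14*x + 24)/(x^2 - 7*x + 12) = (x^2 - 5*x - 6)/(x - 3)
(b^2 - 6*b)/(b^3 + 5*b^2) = (b - 6)/(b*(b + 5))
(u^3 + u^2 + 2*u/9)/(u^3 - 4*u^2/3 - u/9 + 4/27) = 3*u*(3*u + 2)/(9*u^2 - 15*u + 4)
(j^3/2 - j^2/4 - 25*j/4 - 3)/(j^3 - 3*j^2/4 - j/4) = (-2*j^3 + j^2 + 25*j + 12)/(j*(-4*j^2 + 3*j + 1))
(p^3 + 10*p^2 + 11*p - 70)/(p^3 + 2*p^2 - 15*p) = (p^2 + 5*p - 14)/(p*(p - 3))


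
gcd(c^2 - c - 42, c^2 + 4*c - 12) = c + 6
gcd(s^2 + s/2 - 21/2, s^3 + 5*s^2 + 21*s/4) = s + 7/2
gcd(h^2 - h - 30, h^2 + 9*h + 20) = h + 5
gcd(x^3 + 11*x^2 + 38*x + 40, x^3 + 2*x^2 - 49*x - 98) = x + 2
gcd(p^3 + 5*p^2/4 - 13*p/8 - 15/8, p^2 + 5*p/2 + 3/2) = p^2 + 5*p/2 + 3/2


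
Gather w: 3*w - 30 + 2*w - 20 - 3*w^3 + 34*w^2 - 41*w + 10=-3*w^3 + 34*w^2 - 36*w - 40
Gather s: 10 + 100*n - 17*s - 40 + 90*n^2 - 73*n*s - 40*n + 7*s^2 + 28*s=90*n^2 + 60*n + 7*s^2 + s*(11 - 73*n) - 30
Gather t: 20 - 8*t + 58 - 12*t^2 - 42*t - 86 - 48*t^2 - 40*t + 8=-60*t^2 - 90*t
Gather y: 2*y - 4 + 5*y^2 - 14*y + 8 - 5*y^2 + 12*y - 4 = 0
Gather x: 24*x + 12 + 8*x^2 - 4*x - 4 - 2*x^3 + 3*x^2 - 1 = -2*x^3 + 11*x^2 + 20*x + 7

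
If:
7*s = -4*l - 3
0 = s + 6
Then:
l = 39/4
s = -6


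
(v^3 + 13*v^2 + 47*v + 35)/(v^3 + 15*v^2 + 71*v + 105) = (v + 1)/(v + 3)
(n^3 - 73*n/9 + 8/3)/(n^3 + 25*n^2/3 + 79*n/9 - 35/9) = (3*n^2 + n - 24)/(3*n^2 + 26*n + 35)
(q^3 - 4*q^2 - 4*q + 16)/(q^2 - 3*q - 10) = (q^2 - 6*q + 8)/(q - 5)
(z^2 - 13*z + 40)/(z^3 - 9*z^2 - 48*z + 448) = (z - 5)/(z^2 - z - 56)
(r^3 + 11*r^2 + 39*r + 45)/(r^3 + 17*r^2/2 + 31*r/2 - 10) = 2*(r^2 + 6*r + 9)/(2*r^2 + 7*r - 4)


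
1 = 1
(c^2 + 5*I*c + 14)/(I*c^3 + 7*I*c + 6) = (-I*c + 7)/(c^2 + 2*I*c + 3)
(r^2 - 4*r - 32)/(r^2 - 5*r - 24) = (r + 4)/(r + 3)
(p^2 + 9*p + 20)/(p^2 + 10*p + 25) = (p + 4)/(p + 5)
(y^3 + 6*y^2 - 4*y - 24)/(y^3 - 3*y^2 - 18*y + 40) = (y^2 + 8*y + 12)/(y^2 - y - 20)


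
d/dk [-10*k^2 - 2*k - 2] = -20*k - 2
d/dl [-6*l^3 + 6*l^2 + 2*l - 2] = -18*l^2 + 12*l + 2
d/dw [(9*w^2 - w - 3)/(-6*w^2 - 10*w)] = 3*(-16*w^2 - 6*w - 5)/(2*w^2*(9*w^2 + 30*w + 25))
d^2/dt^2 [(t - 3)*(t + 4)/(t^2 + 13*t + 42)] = 12*(-2*t^3 - 27*t^2 - 99*t - 51)/(t^6 + 39*t^5 + 633*t^4 + 5473*t^3 + 26586*t^2 + 68796*t + 74088)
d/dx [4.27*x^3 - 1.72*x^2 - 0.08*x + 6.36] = 12.81*x^2 - 3.44*x - 0.08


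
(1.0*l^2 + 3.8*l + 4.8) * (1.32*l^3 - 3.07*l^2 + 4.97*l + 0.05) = 1.32*l^5 + 1.946*l^4 - 0.359999999999998*l^3 + 4.2*l^2 + 24.046*l + 0.24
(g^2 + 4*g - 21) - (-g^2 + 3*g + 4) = 2*g^2 + g - 25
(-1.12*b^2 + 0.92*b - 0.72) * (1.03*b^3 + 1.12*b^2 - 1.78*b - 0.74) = -1.1536*b^5 - 0.3068*b^4 + 2.2824*b^3 - 1.6152*b^2 + 0.6008*b + 0.5328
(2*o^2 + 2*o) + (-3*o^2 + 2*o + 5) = -o^2 + 4*o + 5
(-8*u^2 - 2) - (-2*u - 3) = -8*u^2 + 2*u + 1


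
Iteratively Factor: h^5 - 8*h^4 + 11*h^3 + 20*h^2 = (h + 1)*(h^4 - 9*h^3 + 20*h^2) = (h - 4)*(h + 1)*(h^3 - 5*h^2) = (h - 5)*(h - 4)*(h + 1)*(h^2) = h*(h - 5)*(h - 4)*(h + 1)*(h)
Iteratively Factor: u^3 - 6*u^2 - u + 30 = (u - 3)*(u^2 - 3*u - 10) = (u - 3)*(u + 2)*(u - 5)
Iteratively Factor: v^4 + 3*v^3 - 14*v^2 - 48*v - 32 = (v + 4)*(v^3 - v^2 - 10*v - 8) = (v + 1)*(v + 4)*(v^2 - 2*v - 8) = (v + 1)*(v + 2)*(v + 4)*(v - 4)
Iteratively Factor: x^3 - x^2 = (x - 1)*(x^2) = x*(x - 1)*(x)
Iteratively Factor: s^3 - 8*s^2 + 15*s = (s - 5)*(s^2 - 3*s) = s*(s - 5)*(s - 3)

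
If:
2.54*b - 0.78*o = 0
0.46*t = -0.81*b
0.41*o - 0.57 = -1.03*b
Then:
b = 0.24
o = 0.78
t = -0.42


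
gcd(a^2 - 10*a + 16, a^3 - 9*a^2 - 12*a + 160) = a - 8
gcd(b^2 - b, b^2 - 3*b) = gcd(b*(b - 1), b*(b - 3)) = b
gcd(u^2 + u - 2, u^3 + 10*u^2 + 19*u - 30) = u - 1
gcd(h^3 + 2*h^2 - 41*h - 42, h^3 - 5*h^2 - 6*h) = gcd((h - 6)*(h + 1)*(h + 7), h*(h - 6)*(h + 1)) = h^2 - 5*h - 6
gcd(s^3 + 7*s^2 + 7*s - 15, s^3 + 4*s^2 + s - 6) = s^2 + 2*s - 3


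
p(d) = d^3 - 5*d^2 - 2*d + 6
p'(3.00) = -5.00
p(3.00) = -18.00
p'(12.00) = 310.00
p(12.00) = 990.00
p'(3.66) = 1.59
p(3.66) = -19.27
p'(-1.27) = 15.54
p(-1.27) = -1.57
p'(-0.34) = 1.75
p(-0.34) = 6.06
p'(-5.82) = 157.82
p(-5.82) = -348.86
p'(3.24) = -2.91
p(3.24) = -18.96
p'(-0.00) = -2.00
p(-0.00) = 6.00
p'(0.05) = -2.49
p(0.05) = 5.89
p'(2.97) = -5.24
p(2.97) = -17.85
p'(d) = 3*d^2 - 10*d - 2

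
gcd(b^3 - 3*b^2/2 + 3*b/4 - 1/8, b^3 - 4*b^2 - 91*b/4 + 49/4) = b - 1/2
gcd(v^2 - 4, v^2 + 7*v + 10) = v + 2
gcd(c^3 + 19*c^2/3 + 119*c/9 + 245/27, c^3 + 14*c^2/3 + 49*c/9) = c^2 + 14*c/3 + 49/9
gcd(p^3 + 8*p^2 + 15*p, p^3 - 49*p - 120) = p^2 + 8*p + 15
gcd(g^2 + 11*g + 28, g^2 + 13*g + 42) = g + 7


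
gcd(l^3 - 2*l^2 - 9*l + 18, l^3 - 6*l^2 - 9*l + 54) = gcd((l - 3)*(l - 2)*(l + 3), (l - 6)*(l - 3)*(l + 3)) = l^2 - 9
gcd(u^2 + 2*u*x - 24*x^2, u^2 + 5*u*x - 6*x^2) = u + 6*x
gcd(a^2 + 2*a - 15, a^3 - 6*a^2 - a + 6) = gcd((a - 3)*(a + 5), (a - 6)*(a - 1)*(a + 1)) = 1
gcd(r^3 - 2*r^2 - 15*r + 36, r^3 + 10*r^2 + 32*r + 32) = r + 4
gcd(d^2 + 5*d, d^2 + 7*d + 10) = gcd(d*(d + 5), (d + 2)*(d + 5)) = d + 5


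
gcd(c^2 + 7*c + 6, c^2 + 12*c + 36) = c + 6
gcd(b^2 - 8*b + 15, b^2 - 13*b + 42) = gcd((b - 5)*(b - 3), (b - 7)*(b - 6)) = 1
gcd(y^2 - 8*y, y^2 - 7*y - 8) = y - 8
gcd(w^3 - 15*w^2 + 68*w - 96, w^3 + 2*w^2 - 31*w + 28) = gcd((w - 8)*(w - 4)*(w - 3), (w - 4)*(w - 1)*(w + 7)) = w - 4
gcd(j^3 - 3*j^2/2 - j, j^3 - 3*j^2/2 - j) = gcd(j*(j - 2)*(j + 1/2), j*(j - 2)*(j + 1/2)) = j^3 - 3*j^2/2 - j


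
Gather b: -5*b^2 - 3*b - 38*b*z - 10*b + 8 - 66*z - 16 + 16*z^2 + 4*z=-5*b^2 + b*(-38*z - 13) + 16*z^2 - 62*z - 8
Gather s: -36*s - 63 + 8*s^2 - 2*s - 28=8*s^2 - 38*s - 91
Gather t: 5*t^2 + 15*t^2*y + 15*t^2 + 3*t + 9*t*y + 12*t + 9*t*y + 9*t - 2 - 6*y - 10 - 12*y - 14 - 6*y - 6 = t^2*(15*y + 20) + t*(18*y + 24) - 24*y - 32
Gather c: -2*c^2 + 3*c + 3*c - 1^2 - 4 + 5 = -2*c^2 + 6*c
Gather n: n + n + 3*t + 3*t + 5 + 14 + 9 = 2*n + 6*t + 28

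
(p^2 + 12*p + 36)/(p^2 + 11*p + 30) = (p + 6)/(p + 5)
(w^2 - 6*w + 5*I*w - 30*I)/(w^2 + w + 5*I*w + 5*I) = (w - 6)/(w + 1)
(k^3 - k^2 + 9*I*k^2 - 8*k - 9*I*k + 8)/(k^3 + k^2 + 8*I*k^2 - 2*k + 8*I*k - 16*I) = (k + I)/(k + 2)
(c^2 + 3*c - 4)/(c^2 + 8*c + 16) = (c - 1)/(c + 4)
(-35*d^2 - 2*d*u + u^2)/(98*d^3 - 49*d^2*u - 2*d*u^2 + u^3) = (5*d + u)/(-14*d^2 + 5*d*u + u^2)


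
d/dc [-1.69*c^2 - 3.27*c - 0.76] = -3.38*c - 3.27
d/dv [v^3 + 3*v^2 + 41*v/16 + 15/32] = 3*v^2 + 6*v + 41/16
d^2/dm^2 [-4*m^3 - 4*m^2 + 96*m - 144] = -24*m - 8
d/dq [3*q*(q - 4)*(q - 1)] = 9*q^2 - 30*q + 12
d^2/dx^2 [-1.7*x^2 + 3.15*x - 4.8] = -3.40000000000000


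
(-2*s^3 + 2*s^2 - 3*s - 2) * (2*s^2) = -4*s^5 + 4*s^4 - 6*s^3 - 4*s^2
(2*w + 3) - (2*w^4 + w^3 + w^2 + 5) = -2*w^4 - w^3 - w^2 + 2*w - 2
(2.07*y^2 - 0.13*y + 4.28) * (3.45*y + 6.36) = 7.1415*y^3 + 12.7167*y^2 + 13.9392*y + 27.2208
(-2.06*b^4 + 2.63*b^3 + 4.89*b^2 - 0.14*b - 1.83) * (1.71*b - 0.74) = -3.5226*b^5 + 6.0217*b^4 + 6.4157*b^3 - 3.858*b^2 - 3.0257*b + 1.3542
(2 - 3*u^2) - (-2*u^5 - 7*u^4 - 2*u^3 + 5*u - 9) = 2*u^5 + 7*u^4 + 2*u^3 - 3*u^2 - 5*u + 11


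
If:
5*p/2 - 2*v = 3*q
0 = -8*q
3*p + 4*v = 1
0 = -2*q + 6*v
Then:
No Solution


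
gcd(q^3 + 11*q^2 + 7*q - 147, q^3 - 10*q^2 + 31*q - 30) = q - 3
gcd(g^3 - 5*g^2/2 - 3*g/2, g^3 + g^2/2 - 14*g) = g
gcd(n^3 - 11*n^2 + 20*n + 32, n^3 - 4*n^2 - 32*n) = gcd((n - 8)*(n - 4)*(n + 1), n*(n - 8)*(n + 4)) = n - 8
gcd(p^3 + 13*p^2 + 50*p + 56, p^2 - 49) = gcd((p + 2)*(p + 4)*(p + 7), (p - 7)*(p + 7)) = p + 7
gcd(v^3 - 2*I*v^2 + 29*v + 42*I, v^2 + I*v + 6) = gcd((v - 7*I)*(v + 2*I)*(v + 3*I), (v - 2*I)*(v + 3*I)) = v + 3*I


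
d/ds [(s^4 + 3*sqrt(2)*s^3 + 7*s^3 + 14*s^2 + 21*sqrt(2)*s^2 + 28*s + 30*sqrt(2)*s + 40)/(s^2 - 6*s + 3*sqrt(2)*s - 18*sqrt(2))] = (2*s^5 - 11*s^4 + 12*sqrt(2)*s^4 - 66*sqrt(2)*s^3 - 48*s^3 - 492*sqrt(2)*s^2 - 310*s^2 - 1592*s - 504*sqrt(2)*s - 624*sqrt(2) - 840)/(s^4 - 12*s^3 + 6*sqrt(2)*s^3 - 72*sqrt(2)*s^2 + 54*s^2 - 216*s + 216*sqrt(2)*s + 648)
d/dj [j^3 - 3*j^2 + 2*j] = 3*j^2 - 6*j + 2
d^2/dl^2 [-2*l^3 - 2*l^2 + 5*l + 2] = -12*l - 4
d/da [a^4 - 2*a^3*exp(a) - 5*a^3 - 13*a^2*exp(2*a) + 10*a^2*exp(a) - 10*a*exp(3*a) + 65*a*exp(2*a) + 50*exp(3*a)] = -2*a^3*exp(a) + 4*a^3 - 26*a^2*exp(2*a) + 4*a^2*exp(a) - 15*a^2 - 30*a*exp(3*a) + 104*a*exp(2*a) + 20*a*exp(a) + 140*exp(3*a) + 65*exp(2*a)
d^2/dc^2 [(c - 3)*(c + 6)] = 2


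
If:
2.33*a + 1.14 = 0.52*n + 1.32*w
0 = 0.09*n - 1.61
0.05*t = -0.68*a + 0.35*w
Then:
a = 0.566523605150215*w + 3.5030996661898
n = 17.89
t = -0.704721030042918*w - 47.6421554601812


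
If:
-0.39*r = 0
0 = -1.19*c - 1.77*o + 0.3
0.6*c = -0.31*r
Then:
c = 0.00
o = 0.17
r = 0.00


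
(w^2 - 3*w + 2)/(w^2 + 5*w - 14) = (w - 1)/(w + 7)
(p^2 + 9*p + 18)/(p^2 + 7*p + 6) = (p + 3)/(p + 1)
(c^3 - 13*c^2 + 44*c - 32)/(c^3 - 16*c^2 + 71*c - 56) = (c - 4)/(c - 7)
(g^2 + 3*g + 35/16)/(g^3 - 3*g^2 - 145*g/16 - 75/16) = (4*g + 7)/(4*g^2 - 17*g - 15)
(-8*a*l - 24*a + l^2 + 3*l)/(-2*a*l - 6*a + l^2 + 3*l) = (8*a - l)/(2*a - l)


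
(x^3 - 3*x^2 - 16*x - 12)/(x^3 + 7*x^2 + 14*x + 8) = (x - 6)/(x + 4)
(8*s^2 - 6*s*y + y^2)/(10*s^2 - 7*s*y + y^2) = (-4*s + y)/(-5*s + y)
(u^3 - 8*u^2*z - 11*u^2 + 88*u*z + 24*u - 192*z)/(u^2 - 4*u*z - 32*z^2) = (u^2 - 11*u + 24)/(u + 4*z)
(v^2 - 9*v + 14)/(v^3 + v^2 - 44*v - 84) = (v - 2)/(v^2 + 8*v + 12)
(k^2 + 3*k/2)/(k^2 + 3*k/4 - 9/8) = 4*k/(4*k - 3)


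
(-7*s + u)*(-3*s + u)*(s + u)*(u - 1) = 21*s^3*u - 21*s^3 + 11*s^2*u^2 - 11*s^2*u - 9*s*u^3 + 9*s*u^2 + u^4 - u^3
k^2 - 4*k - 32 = (k - 8)*(k + 4)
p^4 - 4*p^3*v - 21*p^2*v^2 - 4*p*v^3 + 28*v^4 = (p - 7*v)*(p - v)*(p + 2*v)^2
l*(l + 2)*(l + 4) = l^3 + 6*l^2 + 8*l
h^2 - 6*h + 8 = (h - 4)*(h - 2)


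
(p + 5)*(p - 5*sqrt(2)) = p^2 - 5*sqrt(2)*p + 5*p - 25*sqrt(2)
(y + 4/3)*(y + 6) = y^2 + 22*y/3 + 8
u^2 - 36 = (u - 6)*(u + 6)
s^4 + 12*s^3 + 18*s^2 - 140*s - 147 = (s - 3)*(s + 1)*(s + 7)^2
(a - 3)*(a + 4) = a^2 + a - 12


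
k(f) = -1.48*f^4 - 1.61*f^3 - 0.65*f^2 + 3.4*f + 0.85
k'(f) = -5.92*f^3 - 4.83*f^2 - 1.3*f + 3.4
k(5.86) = -2070.76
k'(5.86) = -1361.36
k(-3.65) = -204.61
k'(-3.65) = 231.67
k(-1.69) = -11.05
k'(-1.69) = 20.38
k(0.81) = 1.68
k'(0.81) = -3.97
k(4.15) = -550.30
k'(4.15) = -508.30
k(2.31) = -56.75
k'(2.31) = -98.35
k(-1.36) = -5.99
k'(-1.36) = 11.13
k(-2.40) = -37.90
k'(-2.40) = 60.54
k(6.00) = -2267.99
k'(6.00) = -1457.00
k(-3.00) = -91.61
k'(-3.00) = 123.67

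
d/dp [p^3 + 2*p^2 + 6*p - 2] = 3*p^2 + 4*p + 6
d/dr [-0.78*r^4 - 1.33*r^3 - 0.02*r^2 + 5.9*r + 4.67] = -3.12*r^3 - 3.99*r^2 - 0.04*r + 5.9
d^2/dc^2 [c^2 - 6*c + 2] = 2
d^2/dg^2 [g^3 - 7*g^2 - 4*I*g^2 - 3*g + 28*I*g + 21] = 6*g - 14 - 8*I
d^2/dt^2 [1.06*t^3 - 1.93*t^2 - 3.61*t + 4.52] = 6.36*t - 3.86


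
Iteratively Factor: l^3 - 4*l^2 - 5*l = (l - 5)*(l^2 + l) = l*(l - 5)*(l + 1)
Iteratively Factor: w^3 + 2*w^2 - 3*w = (w - 1)*(w^2 + 3*w) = w*(w - 1)*(w + 3)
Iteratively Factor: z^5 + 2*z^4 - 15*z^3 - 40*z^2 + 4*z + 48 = (z + 2)*(z^4 - 15*z^2 - 10*z + 24) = (z - 4)*(z + 2)*(z^3 + 4*z^2 + z - 6) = (z - 4)*(z + 2)*(z + 3)*(z^2 + z - 2) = (z - 4)*(z - 1)*(z + 2)*(z + 3)*(z + 2)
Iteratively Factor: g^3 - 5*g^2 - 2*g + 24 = (g + 2)*(g^2 - 7*g + 12) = (g - 4)*(g + 2)*(g - 3)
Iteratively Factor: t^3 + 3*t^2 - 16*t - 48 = (t + 4)*(t^2 - t - 12) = (t - 4)*(t + 4)*(t + 3)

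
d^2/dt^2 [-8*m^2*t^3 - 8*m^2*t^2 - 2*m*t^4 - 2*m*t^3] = 4*m*(-12*m*t - 4*m - 6*t^2 - 3*t)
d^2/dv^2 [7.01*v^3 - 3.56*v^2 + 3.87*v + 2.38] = 42.06*v - 7.12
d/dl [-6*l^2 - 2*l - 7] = -12*l - 2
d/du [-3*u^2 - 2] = -6*u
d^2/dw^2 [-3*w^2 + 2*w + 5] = -6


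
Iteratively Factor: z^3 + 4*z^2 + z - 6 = (z + 2)*(z^2 + 2*z - 3) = (z + 2)*(z + 3)*(z - 1)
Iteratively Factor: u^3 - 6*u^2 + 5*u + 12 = (u - 3)*(u^2 - 3*u - 4) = (u - 4)*(u - 3)*(u + 1)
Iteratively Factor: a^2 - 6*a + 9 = (a - 3)*(a - 3)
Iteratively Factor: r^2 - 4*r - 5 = (r + 1)*(r - 5)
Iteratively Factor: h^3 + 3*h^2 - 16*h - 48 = (h + 3)*(h^2 - 16) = (h - 4)*(h + 3)*(h + 4)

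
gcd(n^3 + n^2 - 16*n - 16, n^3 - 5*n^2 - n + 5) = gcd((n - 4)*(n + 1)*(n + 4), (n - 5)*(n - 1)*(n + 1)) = n + 1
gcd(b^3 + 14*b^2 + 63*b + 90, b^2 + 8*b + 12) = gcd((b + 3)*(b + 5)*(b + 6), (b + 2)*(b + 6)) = b + 6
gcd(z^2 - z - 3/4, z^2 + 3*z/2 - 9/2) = z - 3/2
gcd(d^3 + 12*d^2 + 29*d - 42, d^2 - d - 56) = d + 7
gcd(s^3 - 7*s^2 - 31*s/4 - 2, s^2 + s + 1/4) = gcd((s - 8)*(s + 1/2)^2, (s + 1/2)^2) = s^2 + s + 1/4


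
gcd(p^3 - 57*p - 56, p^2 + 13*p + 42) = p + 7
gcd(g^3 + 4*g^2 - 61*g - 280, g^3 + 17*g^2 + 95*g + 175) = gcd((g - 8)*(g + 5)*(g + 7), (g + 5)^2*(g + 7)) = g^2 + 12*g + 35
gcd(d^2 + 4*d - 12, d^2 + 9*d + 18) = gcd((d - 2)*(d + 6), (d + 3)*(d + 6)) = d + 6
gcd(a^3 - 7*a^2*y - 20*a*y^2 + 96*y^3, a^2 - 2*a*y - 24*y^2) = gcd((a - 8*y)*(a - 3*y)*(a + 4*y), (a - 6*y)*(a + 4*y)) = a + 4*y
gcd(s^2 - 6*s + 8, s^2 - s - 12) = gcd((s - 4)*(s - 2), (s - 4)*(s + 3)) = s - 4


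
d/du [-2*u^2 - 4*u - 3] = -4*u - 4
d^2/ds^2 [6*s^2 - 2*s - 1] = 12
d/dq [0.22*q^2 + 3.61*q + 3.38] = 0.44*q + 3.61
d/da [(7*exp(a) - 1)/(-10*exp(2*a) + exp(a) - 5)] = ((7*exp(a) - 1)*(20*exp(a) - 1) - 70*exp(2*a) + 7*exp(a) - 35)*exp(a)/(10*exp(2*a) - exp(a) + 5)^2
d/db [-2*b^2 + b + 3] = 1 - 4*b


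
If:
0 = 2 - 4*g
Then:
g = 1/2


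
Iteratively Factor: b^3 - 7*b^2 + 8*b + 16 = (b - 4)*(b^2 - 3*b - 4) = (b - 4)^2*(b + 1)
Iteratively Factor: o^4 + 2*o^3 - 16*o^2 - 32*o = (o + 4)*(o^3 - 2*o^2 - 8*o) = (o + 2)*(o + 4)*(o^2 - 4*o) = o*(o + 2)*(o + 4)*(o - 4)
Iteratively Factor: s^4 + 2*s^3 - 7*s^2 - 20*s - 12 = (s - 3)*(s^3 + 5*s^2 + 8*s + 4) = (s - 3)*(s + 2)*(s^2 + 3*s + 2) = (s - 3)*(s + 2)^2*(s + 1)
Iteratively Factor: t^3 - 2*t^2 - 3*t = (t - 3)*(t^2 + t) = (t - 3)*(t + 1)*(t)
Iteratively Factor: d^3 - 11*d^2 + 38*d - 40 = (d - 5)*(d^2 - 6*d + 8) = (d - 5)*(d - 4)*(d - 2)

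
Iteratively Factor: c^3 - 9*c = (c - 3)*(c^2 + 3*c) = (c - 3)*(c + 3)*(c)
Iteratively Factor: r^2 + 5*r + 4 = (r + 1)*(r + 4)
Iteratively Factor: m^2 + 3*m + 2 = (m + 1)*(m + 2)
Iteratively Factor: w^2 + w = (w + 1)*(w)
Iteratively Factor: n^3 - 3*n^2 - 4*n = (n)*(n^2 - 3*n - 4) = n*(n + 1)*(n - 4)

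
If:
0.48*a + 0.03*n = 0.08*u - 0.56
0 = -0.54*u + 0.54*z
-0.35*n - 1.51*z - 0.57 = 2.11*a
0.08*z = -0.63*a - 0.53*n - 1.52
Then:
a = -0.83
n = -2.07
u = 1.26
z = 1.26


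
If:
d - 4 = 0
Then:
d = 4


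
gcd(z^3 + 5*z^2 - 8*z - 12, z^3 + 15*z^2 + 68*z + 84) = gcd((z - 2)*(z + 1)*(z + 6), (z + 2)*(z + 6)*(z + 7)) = z + 6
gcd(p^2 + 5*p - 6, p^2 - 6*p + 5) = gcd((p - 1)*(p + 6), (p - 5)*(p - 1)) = p - 1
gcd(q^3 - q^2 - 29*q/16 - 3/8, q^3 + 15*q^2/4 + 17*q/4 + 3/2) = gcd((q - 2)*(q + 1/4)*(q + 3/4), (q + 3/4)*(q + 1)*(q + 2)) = q + 3/4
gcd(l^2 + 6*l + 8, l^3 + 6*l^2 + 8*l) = l^2 + 6*l + 8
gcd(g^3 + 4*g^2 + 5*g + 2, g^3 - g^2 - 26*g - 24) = g + 1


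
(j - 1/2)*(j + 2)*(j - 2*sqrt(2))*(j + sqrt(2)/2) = j^4 - 3*sqrt(2)*j^3/2 + 3*j^3/2 - 9*sqrt(2)*j^2/4 - 3*j^2 - 3*j + 3*sqrt(2)*j/2 + 2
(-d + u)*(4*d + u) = -4*d^2 + 3*d*u + u^2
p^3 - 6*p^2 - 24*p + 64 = (p - 8)*(p - 2)*(p + 4)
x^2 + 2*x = x*(x + 2)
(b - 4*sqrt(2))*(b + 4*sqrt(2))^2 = b^3 + 4*sqrt(2)*b^2 - 32*b - 128*sqrt(2)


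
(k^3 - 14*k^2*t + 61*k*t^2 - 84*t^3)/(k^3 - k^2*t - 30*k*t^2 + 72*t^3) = (k - 7*t)/(k + 6*t)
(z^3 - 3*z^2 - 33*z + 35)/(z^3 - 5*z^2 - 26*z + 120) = (z^2 - 8*z + 7)/(z^2 - 10*z + 24)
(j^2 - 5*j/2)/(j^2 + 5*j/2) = (2*j - 5)/(2*j + 5)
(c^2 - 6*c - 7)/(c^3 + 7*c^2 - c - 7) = (c - 7)/(c^2 + 6*c - 7)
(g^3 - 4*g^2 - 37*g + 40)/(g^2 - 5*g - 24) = (g^2 + 4*g - 5)/(g + 3)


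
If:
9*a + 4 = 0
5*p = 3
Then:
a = -4/9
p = 3/5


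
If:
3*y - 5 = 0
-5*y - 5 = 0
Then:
No Solution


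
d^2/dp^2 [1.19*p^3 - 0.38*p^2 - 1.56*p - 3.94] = 7.14*p - 0.76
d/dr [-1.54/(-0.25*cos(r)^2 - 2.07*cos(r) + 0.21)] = (0.77*cos(r) + 3.1878)*sin(r)/(0.25*cos(r)^2 + 2.07*cos(r) - 0.21)^2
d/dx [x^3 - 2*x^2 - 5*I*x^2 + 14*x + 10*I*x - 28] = 3*x^2 - 4*x - 10*I*x + 14 + 10*I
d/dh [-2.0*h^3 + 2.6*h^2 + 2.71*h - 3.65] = -6.0*h^2 + 5.2*h + 2.71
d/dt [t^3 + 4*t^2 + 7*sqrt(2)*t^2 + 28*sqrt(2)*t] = 3*t^2 + 8*t + 14*sqrt(2)*t + 28*sqrt(2)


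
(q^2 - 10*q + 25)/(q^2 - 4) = (q^2 - 10*q + 25)/(q^2 - 4)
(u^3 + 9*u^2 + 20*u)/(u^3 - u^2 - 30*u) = (u + 4)/(u - 6)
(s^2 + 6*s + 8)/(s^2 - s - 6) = (s + 4)/(s - 3)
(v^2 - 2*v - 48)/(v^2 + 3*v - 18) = (v - 8)/(v - 3)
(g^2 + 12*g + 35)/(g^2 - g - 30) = (g + 7)/(g - 6)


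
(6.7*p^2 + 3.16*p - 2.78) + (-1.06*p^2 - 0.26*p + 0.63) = 5.64*p^2 + 2.9*p - 2.15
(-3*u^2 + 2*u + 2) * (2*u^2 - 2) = -6*u^4 + 4*u^3 + 10*u^2 - 4*u - 4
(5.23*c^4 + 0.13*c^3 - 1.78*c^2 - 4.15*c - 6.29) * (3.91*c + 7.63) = 20.4493*c^5 + 40.4132*c^4 - 5.9679*c^3 - 29.8079*c^2 - 56.2584*c - 47.9927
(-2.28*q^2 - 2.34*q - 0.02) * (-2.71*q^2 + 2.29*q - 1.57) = 6.1788*q^4 + 1.1202*q^3 - 1.7248*q^2 + 3.628*q + 0.0314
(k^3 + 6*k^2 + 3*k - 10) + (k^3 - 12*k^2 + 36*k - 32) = 2*k^3 - 6*k^2 + 39*k - 42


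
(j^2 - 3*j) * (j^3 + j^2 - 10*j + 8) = j^5 - 2*j^4 - 13*j^3 + 38*j^2 - 24*j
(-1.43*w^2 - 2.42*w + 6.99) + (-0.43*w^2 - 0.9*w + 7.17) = -1.86*w^2 - 3.32*w + 14.16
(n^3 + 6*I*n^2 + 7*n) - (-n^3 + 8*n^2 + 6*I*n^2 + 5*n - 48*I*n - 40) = 2*n^3 - 8*n^2 + 2*n + 48*I*n + 40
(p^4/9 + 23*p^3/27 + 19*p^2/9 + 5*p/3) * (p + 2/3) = p^5/9 + 25*p^4/27 + 217*p^3/81 + 83*p^2/27 + 10*p/9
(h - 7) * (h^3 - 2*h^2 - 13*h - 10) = h^4 - 9*h^3 + h^2 + 81*h + 70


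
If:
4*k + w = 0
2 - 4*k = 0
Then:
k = 1/2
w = -2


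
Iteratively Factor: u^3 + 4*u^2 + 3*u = (u + 3)*(u^2 + u) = u*(u + 3)*(u + 1)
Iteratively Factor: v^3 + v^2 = (v)*(v^2 + v) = v^2*(v + 1)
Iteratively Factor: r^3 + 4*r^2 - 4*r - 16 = (r + 4)*(r^2 - 4) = (r + 2)*(r + 4)*(r - 2)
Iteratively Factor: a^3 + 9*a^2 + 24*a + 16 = (a + 4)*(a^2 + 5*a + 4) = (a + 4)^2*(a + 1)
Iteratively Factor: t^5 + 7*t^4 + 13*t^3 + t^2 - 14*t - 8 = (t - 1)*(t^4 + 8*t^3 + 21*t^2 + 22*t + 8) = (t - 1)*(t + 4)*(t^3 + 4*t^2 + 5*t + 2) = (t - 1)*(t + 1)*(t + 4)*(t^2 + 3*t + 2) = (t - 1)*(t + 1)^2*(t + 4)*(t + 2)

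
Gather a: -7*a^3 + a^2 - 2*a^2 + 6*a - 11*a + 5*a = -7*a^3 - a^2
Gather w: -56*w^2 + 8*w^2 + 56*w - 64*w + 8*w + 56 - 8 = 48 - 48*w^2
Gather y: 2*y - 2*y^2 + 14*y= -2*y^2 + 16*y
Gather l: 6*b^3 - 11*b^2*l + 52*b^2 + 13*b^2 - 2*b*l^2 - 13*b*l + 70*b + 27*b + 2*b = 6*b^3 + 65*b^2 - 2*b*l^2 + 99*b + l*(-11*b^2 - 13*b)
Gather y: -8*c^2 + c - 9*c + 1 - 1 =-8*c^2 - 8*c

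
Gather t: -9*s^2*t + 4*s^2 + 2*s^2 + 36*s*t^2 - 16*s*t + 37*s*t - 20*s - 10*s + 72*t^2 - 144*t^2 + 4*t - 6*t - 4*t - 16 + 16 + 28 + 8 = 6*s^2 - 30*s + t^2*(36*s - 72) + t*(-9*s^2 + 21*s - 6) + 36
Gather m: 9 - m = 9 - m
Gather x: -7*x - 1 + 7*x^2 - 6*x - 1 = 7*x^2 - 13*x - 2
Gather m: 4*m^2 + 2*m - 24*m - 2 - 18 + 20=4*m^2 - 22*m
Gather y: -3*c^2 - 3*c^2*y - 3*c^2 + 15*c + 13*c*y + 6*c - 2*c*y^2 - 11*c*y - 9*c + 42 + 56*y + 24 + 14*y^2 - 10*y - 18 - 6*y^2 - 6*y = -6*c^2 + 12*c + y^2*(8 - 2*c) + y*(-3*c^2 + 2*c + 40) + 48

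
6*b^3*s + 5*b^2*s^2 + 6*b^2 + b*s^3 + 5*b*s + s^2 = (2*b + s)*(3*b + s)*(b*s + 1)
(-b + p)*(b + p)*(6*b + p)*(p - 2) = -6*b^3*p + 12*b^3 - b^2*p^2 + 2*b^2*p + 6*b*p^3 - 12*b*p^2 + p^4 - 2*p^3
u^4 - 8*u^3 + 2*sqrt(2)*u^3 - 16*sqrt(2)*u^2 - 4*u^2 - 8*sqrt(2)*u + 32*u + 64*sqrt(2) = (u - 8)*(u - 2)*(u + 2)*(u + 2*sqrt(2))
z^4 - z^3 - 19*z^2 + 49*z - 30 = (z - 3)*(z - 2)*(z - 1)*(z + 5)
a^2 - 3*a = a*(a - 3)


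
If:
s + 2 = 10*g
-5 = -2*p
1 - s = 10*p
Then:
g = -11/5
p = 5/2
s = -24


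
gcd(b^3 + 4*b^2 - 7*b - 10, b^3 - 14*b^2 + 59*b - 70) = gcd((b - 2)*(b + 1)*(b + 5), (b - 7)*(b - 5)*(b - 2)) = b - 2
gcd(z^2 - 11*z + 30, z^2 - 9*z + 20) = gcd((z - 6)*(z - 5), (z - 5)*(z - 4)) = z - 5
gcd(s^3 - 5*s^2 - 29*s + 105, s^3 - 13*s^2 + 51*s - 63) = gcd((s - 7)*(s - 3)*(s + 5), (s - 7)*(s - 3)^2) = s^2 - 10*s + 21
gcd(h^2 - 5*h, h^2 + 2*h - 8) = 1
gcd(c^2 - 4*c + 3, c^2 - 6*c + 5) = c - 1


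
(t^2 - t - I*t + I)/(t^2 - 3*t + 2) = (t - I)/(t - 2)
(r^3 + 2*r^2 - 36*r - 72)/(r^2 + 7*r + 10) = (r^2 - 36)/(r + 5)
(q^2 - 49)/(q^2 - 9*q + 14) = (q + 7)/(q - 2)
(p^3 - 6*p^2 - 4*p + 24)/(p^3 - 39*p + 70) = (p^2 - 4*p - 12)/(p^2 + 2*p - 35)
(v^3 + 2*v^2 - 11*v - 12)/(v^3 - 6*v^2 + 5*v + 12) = (v + 4)/(v - 4)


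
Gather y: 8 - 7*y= 8 - 7*y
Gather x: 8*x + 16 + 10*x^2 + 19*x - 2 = 10*x^2 + 27*x + 14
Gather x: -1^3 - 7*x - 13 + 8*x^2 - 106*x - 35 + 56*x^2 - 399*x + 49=64*x^2 - 512*x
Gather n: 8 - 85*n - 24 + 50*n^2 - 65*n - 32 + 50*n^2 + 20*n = 100*n^2 - 130*n - 48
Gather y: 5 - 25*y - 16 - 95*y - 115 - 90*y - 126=-210*y - 252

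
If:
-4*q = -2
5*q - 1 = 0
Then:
No Solution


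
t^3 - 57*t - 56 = (t - 8)*(t + 1)*(t + 7)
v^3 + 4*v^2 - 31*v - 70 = (v - 5)*(v + 2)*(v + 7)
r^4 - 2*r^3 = r^3*(r - 2)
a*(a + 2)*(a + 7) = a^3 + 9*a^2 + 14*a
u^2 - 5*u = u*(u - 5)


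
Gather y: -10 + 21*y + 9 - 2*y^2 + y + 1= -2*y^2 + 22*y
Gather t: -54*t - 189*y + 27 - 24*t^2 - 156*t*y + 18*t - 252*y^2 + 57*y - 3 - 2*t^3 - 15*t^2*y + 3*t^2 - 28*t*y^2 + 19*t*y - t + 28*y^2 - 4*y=-2*t^3 + t^2*(-15*y - 21) + t*(-28*y^2 - 137*y - 37) - 224*y^2 - 136*y + 24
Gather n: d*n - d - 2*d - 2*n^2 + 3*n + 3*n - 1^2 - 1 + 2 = -3*d - 2*n^2 + n*(d + 6)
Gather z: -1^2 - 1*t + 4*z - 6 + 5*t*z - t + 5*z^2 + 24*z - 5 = -2*t + 5*z^2 + z*(5*t + 28) - 12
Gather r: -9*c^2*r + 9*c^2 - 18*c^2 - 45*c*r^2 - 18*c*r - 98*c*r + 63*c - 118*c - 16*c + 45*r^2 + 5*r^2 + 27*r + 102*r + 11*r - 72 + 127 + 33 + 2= -9*c^2 - 71*c + r^2*(50 - 45*c) + r*(-9*c^2 - 116*c + 140) + 90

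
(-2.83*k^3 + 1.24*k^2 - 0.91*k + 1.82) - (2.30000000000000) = -2.83*k^3 + 1.24*k^2 - 0.91*k - 0.48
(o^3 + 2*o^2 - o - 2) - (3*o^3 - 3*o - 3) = -2*o^3 + 2*o^2 + 2*o + 1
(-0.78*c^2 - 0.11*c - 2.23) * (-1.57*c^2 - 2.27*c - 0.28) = 1.2246*c^4 + 1.9433*c^3 + 3.9692*c^2 + 5.0929*c + 0.6244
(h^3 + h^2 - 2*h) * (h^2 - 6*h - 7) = h^5 - 5*h^4 - 15*h^3 + 5*h^2 + 14*h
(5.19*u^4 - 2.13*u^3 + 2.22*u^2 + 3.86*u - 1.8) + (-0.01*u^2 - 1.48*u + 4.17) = 5.19*u^4 - 2.13*u^3 + 2.21*u^2 + 2.38*u + 2.37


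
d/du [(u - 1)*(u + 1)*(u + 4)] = 3*u^2 + 8*u - 1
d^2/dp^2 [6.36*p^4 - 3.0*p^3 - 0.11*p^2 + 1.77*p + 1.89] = 76.32*p^2 - 18.0*p - 0.22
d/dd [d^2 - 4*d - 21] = 2*d - 4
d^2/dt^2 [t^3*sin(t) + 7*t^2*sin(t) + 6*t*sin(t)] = -t^3*sin(t) - 7*t^2*sin(t) + 6*t^2*cos(t) + 28*t*cos(t) + 14*sin(t) + 12*cos(t)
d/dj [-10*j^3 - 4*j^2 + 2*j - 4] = -30*j^2 - 8*j + 2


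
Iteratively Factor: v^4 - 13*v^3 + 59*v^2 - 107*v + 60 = (v - 4)*(v^3 - 9*v^2 + 23*v - 15) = (v - 4)*(v - 3)*(v^2 - 6*v + 5) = (v - 4)*(v - 3)*(v - 1)*(v - 5)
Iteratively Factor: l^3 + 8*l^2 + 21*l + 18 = (l + 3)*(l^2 + 5*l + 6) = (l + 3)^2*(l + 2)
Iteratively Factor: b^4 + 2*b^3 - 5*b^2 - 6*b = (b)*(b^3 + 2*b^2 - 5*b - 6) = b*(b + 3)*(b^2 - b - 2) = b*(b - 2)*(b + 3)*(b + 1)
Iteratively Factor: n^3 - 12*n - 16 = (n + 2)*(n^2 - 2*n - 8) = (n - 4)*(n + 2)*(n + 2)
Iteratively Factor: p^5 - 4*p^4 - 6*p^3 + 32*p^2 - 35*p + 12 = (p - 1)*(p^4 - 3*p^3 - 9*p^2 + 23*p - 12) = (p - 1)^2*(p^3 - 2*p^2 - 11*p + 12) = (p - 4)*(p - 1)^2*(p^2 + 2*p - 3) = (p - 4)*(p - 1)^3*(p + 3)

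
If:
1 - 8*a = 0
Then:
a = 1/8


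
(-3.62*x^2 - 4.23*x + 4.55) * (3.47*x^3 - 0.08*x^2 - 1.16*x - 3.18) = -12.5614*x^5 - 14.3885*x^4 + 20.3261*x^3 + 16.0544*x^2 + 8.1734*x - 14.469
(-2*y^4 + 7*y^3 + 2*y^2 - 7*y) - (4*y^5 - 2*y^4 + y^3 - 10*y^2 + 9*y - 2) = -4*y^5 + 6*y^3 + 12*y^2 - 16*y + 2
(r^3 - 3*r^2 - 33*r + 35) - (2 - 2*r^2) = r^3 - r^2 - 33*r + 33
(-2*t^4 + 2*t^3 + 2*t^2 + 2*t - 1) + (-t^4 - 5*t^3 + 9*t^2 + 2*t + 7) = -3*t^4 - 3*t^3 + 11*t^2 + 4*t + 6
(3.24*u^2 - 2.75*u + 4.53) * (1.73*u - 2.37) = 5.6052*u^3 - 12.4363*u^2 + 14.3544*u - 10.7361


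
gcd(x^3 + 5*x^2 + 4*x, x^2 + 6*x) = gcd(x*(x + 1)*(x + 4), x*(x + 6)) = x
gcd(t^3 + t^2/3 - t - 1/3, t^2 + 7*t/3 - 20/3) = 1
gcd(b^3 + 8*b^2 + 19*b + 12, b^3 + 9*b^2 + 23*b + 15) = b^2 + 4*b + 3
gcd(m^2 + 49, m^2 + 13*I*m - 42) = m + 7*I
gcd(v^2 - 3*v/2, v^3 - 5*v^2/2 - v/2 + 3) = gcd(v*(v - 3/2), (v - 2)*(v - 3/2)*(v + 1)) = v - 3/2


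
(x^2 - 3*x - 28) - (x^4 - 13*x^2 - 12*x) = -x^4 + 14*x^2 + 9*x - 28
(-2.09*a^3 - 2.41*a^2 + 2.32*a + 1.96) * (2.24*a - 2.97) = -4.6816*a^4 + 0.8089*a^3 + 12.3545*a^2 - 2.5*a - 5.8212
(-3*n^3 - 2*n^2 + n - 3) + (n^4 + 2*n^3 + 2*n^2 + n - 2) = n^4 - n^3 + 2*n - 5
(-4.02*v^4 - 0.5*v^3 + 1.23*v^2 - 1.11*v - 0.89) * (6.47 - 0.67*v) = 2.6934*v^5 - 25.6744*v^4 - 4.0591*v^3 + 8.7018*v^2 - 6.5854*v - 5.7583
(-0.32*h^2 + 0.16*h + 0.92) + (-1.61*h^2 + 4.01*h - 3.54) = -1.93*h^2 + 4.17*h - 2.62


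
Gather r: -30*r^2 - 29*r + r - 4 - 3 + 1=-30*r^2 - 28*r - 6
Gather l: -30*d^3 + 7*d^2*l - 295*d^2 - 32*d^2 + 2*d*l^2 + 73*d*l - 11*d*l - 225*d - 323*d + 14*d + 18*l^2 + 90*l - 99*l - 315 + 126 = -30*d^3 - 327*d^2 - 534*d + l^2*(2*d + 18) + l*(7*d^2 + 62*d - 9) - 189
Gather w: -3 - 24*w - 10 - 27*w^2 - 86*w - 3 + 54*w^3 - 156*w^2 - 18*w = 54*w^3 - 183*w^2 - 128*w - 16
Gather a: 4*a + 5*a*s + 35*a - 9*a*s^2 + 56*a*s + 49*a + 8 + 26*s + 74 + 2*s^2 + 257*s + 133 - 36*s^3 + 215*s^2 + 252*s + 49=a*(-9*s^2 + 61*s + 88) - 36*s^3 + 217*s^2 + 535*s + 264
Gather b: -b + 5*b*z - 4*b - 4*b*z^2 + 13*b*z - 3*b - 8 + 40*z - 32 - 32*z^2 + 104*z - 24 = b*(-4*z^2 + 18*z - 8) - 32*z^2 + 144*z - 64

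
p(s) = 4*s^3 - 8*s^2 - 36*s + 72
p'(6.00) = 300.00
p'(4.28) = 115.34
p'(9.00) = 792.00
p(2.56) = -5.48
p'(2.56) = 1.68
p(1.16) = 25.72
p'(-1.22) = 1.38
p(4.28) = 84.98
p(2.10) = -1.84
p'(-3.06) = 125.32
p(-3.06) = -7.36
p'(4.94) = 177.80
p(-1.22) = 96.75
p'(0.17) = -38.37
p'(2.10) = -16.68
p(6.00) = 432.00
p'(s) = 12*s^2 - 16*s - 36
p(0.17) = 65.67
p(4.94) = 181.15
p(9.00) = 2016.00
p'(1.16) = -38.41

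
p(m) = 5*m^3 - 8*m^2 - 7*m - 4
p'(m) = 15*m^2 - 16*m - 7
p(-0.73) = -5.10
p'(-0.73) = 12.67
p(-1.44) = -25.44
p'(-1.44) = 47.14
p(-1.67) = -37.91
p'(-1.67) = 61.55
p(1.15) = -15.03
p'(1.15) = -5.56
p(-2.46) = -109.63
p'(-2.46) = 123.13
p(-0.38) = -2.77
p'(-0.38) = 1.25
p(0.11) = -4.86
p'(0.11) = -8.58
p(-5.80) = -1208.08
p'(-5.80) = 590.40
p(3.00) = 38.00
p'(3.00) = 80.00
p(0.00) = -4.00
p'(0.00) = -7.00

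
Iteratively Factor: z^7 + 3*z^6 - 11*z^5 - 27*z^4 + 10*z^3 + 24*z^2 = (z + 2)*(z^6 + z^5 - 13*z^4 - z^3 + 12*z^2) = (z - 1)*(z + 2)*(z^5 + 2*z^4 - 11*z^3 - 12*z^2) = (z - 1)*(z + 1)*(z + 2)*(z^4 + z^3 - 12*z^2) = z*(z - 1)*(z + 1)*(z + 2)*(z^3 + z^2 - 12*z) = z*(z - 1)*(z + 1)*(z + 2)*(z + 4)*(z^2 - 3*z) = z*(z - 3)*(z - 1)*(z + 1)*(z + 2)*(z + 4)*(z)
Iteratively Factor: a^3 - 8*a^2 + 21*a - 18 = (a - 3)*(a^2 - 5*a + 6) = (a - 3)^2*(a - 2)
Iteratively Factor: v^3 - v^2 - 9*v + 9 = (v - 1)*(v^2 - 9) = (v - 1)*(v + 3)*(v - 3)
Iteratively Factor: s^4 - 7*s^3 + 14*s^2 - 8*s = (s - 1)*(s^3 - 6*s^2 + 8*s) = (s - 2)*(s - 1)*(s^2 - 4*s) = (s - 4)*(s - 2)*(s - 1)*(s)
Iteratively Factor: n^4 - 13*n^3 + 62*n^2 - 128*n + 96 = (n - 2)*(n^3 - 11*n^2 + 40*n - 48) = (n - 3)*(n - 2)*(n^2 - 8*n + 16) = (n - 4)*(n - 3)*(n - 2)*(n - 4)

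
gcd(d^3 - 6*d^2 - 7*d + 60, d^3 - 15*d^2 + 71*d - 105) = d - 5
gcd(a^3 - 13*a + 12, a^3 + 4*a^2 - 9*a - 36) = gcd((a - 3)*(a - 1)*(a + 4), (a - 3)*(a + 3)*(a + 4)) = a^2 + a - 12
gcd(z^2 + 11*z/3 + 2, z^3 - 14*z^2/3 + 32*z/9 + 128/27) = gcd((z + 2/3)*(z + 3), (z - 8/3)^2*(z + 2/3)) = z + 2/3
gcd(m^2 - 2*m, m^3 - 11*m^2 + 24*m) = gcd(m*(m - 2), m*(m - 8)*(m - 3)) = m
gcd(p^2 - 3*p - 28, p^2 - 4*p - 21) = p - 7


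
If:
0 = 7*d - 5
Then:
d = 5/7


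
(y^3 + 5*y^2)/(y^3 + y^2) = (y + 5)/(y + 1)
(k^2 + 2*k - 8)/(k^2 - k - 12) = (-k^2 - 2*k + 8)/(-k^2 + k + 12)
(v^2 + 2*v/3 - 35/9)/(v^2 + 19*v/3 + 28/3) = (v - 5/3)/(v + 4)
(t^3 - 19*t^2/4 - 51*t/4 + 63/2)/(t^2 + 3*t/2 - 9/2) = (4*t^2 - 31*t + 42)/(2*(2*t - 3))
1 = 1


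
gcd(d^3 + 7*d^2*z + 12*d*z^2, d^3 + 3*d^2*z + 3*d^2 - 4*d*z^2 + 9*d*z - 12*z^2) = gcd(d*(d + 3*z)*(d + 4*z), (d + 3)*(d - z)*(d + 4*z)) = d + 4*z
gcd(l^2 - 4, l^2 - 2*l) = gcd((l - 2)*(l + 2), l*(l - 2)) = l - 2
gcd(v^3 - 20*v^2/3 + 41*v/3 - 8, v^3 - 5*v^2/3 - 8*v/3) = v - 8/3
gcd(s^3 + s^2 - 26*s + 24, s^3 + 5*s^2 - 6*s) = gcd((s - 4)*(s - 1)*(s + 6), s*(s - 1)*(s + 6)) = s^2 + 5*s - 6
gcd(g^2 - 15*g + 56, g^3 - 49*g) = g - 7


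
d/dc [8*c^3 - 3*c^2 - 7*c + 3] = 24*c^2 - 6*c - 7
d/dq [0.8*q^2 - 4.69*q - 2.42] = 1.6*q - 4.69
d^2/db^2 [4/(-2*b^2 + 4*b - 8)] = 4*(b^2 - 2*b - 4*(b - 1)^2 + 4)/(b^2 - 2*b + 4)^3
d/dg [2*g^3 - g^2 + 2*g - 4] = 6*g^2 - 2*g + 2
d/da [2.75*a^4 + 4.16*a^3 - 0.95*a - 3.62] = 11.0*a^3 + 12.48*a^2 - 0.95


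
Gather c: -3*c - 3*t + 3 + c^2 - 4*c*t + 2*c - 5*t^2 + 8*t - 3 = c^2 + c*(-4*t - 1) - 5*t^2 + 5*t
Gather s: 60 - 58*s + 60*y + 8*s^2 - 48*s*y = 8*s^2 + s*(-48*y - 58) + 60*y + 60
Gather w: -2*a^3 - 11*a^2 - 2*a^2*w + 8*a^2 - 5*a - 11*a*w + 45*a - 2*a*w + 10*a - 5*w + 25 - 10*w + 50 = -2*a^3 - 3*a^2 + 50*a + w*(-2*a^2 - 13*a - 15) + 75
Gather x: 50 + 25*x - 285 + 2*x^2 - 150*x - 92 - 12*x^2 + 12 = -10*x^2 - 125*x - 315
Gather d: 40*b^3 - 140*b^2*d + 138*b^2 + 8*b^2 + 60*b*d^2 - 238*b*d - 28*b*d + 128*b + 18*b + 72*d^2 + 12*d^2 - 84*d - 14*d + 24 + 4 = 40*b^3 + 146*b^2 + 146*b + d^2*(60*b + 84) + d*(-140*b^2 - 266*b - 98) + 28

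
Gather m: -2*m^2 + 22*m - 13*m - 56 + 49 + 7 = -2*m^2 + 9*m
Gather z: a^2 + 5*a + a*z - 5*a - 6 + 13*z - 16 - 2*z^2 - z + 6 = a^2 - 2*z^2 + z*(a + 12) - 16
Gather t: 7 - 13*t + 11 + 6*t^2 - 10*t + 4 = 6*t^2 - 23*t + 22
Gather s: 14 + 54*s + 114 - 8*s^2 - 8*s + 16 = -8*s^2 + 46*s + 144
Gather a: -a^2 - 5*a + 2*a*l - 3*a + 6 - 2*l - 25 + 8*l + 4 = -a^2 + a*(2*l - 8) + 6*l - 15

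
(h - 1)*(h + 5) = h^2 + 4*h - 5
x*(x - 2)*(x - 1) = x^3 - 3*x^2 + 2*x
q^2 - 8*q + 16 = (q - 4)^2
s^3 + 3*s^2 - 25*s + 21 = (s - 3)*(s - 1)*(s + 7)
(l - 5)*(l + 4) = l^2 - l - 20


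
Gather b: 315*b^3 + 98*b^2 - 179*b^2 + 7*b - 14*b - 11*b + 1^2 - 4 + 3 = 315*b^3 - 81*b^2 - 18*b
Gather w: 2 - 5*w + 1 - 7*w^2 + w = -7*w^2 - 4*w + 3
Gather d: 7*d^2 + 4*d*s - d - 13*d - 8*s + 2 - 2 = 7*d^2 + d*(4*s - 14) - 8*s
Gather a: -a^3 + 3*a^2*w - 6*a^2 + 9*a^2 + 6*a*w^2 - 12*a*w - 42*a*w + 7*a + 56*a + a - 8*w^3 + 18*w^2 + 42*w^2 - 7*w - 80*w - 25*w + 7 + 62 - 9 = -a^3 + a^2*(3*w + 3) + a*(6*w^2 - 54*w + 64) - 8*w^3 + 60*w^2 - 112*w + 60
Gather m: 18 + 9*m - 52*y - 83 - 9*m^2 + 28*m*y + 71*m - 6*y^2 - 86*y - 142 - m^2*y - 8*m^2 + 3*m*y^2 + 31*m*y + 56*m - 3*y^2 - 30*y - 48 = m^2*(-y - 17) + m*(3*y^2 + 59*y + 136) - 9*y^2 - 168*y - 255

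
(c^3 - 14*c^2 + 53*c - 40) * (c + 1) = c^4 - 13*c^3 + 39*c^2 + 13*c - 40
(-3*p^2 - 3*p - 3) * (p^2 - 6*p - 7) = -3*p^4 + 15*p^3 + 36*p^2 + 39*p + 21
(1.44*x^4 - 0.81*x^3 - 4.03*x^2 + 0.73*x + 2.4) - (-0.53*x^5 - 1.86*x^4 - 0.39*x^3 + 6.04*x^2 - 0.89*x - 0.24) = 0.53*x^5 + 3.3*x^4 - 0.42*x^3 - 10.07*x^2 + 1.62*x + 2.64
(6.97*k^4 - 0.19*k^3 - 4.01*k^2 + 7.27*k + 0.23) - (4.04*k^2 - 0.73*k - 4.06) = 6.97*k^4 - 0.19*k^3 - 8.05*k^2 + 8.0*k + 4.29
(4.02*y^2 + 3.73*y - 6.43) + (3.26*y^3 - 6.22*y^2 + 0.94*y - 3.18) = 3.26*y^3 - 2.2*y^2 + 4.67*y - 9.61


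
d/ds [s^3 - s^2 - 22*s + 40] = 3*s^2 - 2*s - 22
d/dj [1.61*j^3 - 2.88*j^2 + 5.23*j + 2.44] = 4.83*j^2 - 5.76*j + 5.23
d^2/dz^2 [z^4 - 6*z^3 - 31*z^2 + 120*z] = 12*z^2 - 36*z - 62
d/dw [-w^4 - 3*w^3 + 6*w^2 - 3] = w*(-4*w^2 - 9*w + 12)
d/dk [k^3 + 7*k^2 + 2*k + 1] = 3*k^2 + 14*k + 2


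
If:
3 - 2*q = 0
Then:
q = 3/2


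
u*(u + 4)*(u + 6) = u^3 + 10*u^2 + 24*u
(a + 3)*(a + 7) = a^2 + 10*a + 21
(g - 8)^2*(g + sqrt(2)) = g^3 - 16*g^2 + sqrt(2)*g^2 - 16*sqrt(2)*g + 64*g + 64*sqrt(2)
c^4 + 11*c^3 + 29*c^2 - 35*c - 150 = (c - 2)*(c + 3)*(c + 5)^2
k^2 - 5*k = k*(k - 5)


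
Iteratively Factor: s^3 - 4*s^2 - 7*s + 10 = (s + 2)*(s^2 - 6*s + 5) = (s - 1)*(s + 2)*(s - 5)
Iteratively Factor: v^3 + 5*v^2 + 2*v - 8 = (v - 1)*(v^2 + 6*v + 8) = (v - 1)*(v + 2)*(v + 4)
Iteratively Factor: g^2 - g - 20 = (g + 4)*(g - 5)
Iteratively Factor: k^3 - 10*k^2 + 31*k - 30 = (k - 3)*(k^2 - 7*k + 10) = (k - 3)*(k - 2)*(k - 5)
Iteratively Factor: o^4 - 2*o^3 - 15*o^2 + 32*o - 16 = (o - 1)*(o^3 - o^2 - 16*o + 16) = (o - 4)*(o - 1)*(o^2 + 3*o - 4) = (o - 4)*(o - 1)^2*(o + 4)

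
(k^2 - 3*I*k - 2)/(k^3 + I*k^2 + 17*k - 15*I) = (k - 2*I)/(k^2 + 2*I*k + 15)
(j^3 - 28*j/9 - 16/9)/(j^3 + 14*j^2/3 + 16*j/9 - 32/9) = (3*j^2 - 4*j - 4)/(3*j^2 + 10*j - 8)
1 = 1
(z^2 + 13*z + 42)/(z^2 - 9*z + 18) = (z^2 + 13*z + 42)/(z^2 - 9*z + 18)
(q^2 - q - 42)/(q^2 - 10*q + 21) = (q + 6)/(q - 3)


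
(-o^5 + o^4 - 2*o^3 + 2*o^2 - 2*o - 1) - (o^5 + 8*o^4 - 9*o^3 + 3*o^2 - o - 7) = -2*o^5 - 7*o^4 + 7*o^3 - o^2 - o + 6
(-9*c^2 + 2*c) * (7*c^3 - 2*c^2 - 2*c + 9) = -63*c^5 + 32*c^4 + 14*c^3 - 85*c^2 + 18*c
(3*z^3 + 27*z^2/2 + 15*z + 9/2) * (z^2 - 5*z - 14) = 3*z^5 - 3*z^4/2 - 189*z^3/2 - 519*z^2/2 - 465*z/2 - 63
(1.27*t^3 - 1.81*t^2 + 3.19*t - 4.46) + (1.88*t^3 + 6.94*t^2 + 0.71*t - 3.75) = 3.15*t^3 + 5.13*t^2 + 3.9*t - 8.21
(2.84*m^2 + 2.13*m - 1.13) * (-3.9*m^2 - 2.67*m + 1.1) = -11.076*m^4 - 15.8898*m^3 + 1.8439*m^2 + 5.3601*m - 1.243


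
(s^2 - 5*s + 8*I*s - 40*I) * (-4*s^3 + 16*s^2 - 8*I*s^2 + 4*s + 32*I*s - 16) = -4*s^5 + 36*s^4 - 40*I*s^4 - 12*s^3 + 360*I*s^3 - 612*s^2 - 768*I*s^2 + 1360*s - 288*I*s + 640*I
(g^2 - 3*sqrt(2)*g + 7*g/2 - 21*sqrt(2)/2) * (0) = 0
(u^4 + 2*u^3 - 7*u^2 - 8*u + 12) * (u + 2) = u^5 + 4*u^4 - 3*u^3 - 22*u^2 - 4*u + 24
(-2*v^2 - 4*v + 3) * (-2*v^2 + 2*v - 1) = 4*v^4 + 4*v^3 - 12*v^2 + 10*v - 3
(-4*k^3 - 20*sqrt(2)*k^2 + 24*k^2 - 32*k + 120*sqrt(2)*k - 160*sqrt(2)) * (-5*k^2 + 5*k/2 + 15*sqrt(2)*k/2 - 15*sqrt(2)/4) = 20*k^5 - 130*k^4 + 70*sqrt(2)*k^4 - 455*sqrt(2)*k^3 - 80*k^3 + 770*sqrt(2)*k^2 + 1870*k^2 - 3300*k - 280*sqrt(2)*k + 1200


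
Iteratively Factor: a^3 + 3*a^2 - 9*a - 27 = (a - 3)*(a^2 + 6*a + 9) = (a - 3)*(a + 3)*(a + 3)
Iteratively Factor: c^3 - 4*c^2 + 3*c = (c - 1)*(c^2 - 3*c) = c*(c - 1)*(c - 3)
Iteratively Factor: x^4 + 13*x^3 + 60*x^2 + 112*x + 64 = (x + 1)*(x^3 + 12*x^2 + 48*x + 64) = (x + 1)*(x + 4)*(x^2 + 8*x + 16) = (x + 1)*(x + 4)^2*(x + 4)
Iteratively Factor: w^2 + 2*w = (w + 2)*(w)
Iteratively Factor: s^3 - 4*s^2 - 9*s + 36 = (s - 3)*(s^2 - s - 12) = (s - 4)*(s - 3)*(s + 3)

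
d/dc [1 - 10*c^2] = -20*c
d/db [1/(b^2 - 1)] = -2*b/(b^2 - 1)^2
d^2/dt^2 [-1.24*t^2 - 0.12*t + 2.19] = -2.48000000000000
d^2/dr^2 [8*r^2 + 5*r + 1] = 16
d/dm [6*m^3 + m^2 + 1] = 2*m*(9*m + 1)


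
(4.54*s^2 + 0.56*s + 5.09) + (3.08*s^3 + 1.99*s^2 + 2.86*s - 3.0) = 3.08*s^3 + 6.53*s^2 + 3.42*s + 2.09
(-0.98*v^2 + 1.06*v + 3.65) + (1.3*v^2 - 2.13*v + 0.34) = 0.32*v^2 - 1.07*v + 3.99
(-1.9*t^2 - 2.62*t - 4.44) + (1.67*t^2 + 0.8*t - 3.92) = -0.23*t^2 - 1.82*t - 8.36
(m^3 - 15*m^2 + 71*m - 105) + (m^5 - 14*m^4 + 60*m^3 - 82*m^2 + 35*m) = m^5 - 14*m^4 + 61*m^3 - 97*m^2 + 106*m - 105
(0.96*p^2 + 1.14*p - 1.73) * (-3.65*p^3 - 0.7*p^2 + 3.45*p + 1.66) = -3.504*p^5 - 4.833*p^4 + 8.8285*p^3 + 6.7376*p^2 - 4.0761*p - 2.8718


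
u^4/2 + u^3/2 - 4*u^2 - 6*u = u*(u/2 + 1)*(u - 3)*(u + 2)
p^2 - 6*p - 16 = (p - 8)*(p + 2)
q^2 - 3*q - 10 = (q - 5)*(q + 2)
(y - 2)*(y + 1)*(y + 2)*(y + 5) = y^4 + 6*y^3 + y^2 - 24*y - 20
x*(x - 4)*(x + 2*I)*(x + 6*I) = x^4 - 4*x^3 + 8*I*x^3 - 12*x^2 - 32*I*x^2 + 48*x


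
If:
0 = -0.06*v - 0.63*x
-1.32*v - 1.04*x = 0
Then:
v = 0.00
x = 0.00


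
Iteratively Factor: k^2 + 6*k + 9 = (k + 3)*(k + 3)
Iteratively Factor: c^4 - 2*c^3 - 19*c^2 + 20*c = (c - 5)*(c^3 + 3*c^2 - 4*c) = c*(c - 5)*(c^2 + 3*c - 4) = c*(c - 5)*(c + 4)*(c - 1)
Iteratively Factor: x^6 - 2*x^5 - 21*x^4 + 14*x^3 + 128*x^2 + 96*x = (x + 1)*(x^5 - 3*x^4 - 18*x^3 + 32*x^2 + 96*x) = (x + 1)*(x + 2)*(x^4 - 5*x^3 - 8*x^2 + 48*x) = x*(x + 1)*(x + 2)*(x^3 - 5*x^2 - 8*x + 48) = x*(x - 4)*(x + 1)*(x + 2)*(x^2 - x - 12) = x*(x - 4)*(x + 1)*(x + 2)*(x + 3)*(x - 4)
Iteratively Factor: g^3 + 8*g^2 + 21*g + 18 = (g + 3)*(g^2 + 5*g + 6) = (g + 3)^2*(g + 2)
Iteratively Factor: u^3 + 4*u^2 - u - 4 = (u + 4)*(u^2 - 1) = (u + 1)*(u + 4)*(u - 1)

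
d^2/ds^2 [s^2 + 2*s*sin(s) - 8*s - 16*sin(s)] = -2*s*sin(s) + 16*sin(s) + 4*cos(s) + 2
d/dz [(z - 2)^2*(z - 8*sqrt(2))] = (z - 2)*(3*z - 16*sqrt(2) - 2)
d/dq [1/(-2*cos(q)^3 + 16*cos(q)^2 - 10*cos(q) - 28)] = (-3*cos(q)^2 + 16*cos(q) - 5)*sin(q)/(2*(cos(q)^3 - 8*cos(q)^2 + 5*cos(q) + 14)^2)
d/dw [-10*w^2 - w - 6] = -20*w - 1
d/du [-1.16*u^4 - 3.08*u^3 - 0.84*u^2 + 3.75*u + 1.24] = -4.64*u^3 - 9.24*u^2 - 1.68*u + 3.75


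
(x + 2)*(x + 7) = x^2 + 9*x + 14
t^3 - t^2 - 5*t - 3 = (t - 3)*(t + 1)^2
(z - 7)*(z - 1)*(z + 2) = z^3 - 6*z^2 - 9*z + 14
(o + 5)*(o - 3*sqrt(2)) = o^2 - 3*sqrt(2)*o + 5*o - 15*sqrt(2)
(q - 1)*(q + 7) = q^2 + 6*q - 7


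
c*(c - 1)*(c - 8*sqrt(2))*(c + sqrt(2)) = c^4 - 7*sqrt(2)*c^3 - c^3 - 16*c^2 + 7*sqrt(2)*c^2 + 16*c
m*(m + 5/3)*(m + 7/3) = m^3 + 4*m^2 + 35*m/9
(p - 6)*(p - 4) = p^2 - 10*p + 24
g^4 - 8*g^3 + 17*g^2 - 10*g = g*(g - 5)*(g - 2)*(g - 1)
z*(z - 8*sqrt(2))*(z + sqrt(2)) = z^3 - 7*sqrt(2)*z^2 - 16*z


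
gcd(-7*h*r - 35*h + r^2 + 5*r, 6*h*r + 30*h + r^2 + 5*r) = r + 5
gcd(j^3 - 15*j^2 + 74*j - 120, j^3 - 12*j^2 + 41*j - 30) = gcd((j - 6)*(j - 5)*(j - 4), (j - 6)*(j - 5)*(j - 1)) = j^2 - 11*j + 30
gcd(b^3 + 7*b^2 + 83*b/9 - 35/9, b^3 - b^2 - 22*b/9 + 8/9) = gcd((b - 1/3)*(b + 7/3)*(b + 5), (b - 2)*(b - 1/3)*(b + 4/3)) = b - 1/3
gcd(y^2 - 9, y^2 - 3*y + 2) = 1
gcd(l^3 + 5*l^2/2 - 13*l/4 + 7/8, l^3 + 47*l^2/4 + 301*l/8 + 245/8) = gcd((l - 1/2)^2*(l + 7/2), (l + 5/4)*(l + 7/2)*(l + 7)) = l + 7/2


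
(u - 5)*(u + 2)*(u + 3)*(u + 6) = u^4 + 6*u^3 - 19*u^2 - 144*u - 180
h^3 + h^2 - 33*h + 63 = (h - 3)^2*(h + 7)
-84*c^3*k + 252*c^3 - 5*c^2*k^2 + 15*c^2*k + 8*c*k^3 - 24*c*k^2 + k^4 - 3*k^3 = (-3*c + k)*(4*c + k)*(7*c + k)*(k - 3)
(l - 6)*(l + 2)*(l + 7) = l^3 + 3*l^2 - 40*l - 84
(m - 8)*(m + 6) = m^2 - 2*m - 48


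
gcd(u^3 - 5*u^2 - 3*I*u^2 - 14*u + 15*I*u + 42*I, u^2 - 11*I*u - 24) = u - 3*I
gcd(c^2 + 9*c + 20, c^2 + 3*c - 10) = c + 5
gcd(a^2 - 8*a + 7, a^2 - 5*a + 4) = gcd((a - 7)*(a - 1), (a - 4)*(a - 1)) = a - 1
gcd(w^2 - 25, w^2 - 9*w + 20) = w - 5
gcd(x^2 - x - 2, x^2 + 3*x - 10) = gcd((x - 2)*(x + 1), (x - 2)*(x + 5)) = x - 2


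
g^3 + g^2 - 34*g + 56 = (g - 4)*(g - 2)*(g + 7)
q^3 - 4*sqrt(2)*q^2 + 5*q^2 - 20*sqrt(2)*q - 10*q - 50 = (q + 5)*(q - 5*sqrt(2))*(q + sqrt(2))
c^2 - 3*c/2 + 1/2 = (c - 1)*(c - 1/2)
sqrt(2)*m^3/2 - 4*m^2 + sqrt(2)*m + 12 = (m - 3*sqrt(2))*(m - 2*sqrt(2))*(sqrt(2)*m/2 + 1)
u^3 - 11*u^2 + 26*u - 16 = (u - 8)*(u - 2)*(u - 1)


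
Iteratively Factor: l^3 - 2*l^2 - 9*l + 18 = (l - 3)*(l^2 + l - 6) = (l - 3)*(l - 2)*(l + 3)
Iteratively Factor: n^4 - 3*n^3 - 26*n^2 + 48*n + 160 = (n - 4)*(n^3 + n^2 - 22*n - 40) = (n - 4)*(n + 2)*(n^2 - n - 20) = (n - 4)*(n + 2)*(n + 4)*(n - 5)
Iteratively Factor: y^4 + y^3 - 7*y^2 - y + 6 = (y + 1)*(y^3 - 7*y + 6) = (y - 1)*(y + 1)*(y^2 + y - 6) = (y - 1)*(y + 1)*(y + 3)*(y - 2)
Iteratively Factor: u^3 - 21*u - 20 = (u - 5)*(u^2 + 5*u + 4) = (u - 5)*(u + 1)*(u + 4)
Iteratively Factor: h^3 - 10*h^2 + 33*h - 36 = (h - 3)*(h^2 - 7*h + 12) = (h - 3)^2*(h - 4)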